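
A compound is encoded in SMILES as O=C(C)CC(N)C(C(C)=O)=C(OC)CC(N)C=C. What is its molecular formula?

C13H22N2O3

Heavy atoms from the SMILES: 13 C, 2 N, 3 O.
Implicit hydrogens by atom environment:
  4 × C: no H
  3 × C: 3 H each → 9
  3 × C: 2 H each → 6
  3 × C: 1 H each → 3
  3 × O: no H
  2 × N: 2 H each → 4
  Total hydrogens = 22.
Molecular formula: C13H22N2O3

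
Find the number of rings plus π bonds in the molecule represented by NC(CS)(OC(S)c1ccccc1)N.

4

Molecular formula from the SMILES: C9H14N2OS2.
DoU = (2C + 2 + N − H − X)/2 = (2·9 + 2 + 2 − 14 − 0)/2 = 8/2 = 4.
(Structurally: 1 ring(s) + 3 π bond(s) = 4.)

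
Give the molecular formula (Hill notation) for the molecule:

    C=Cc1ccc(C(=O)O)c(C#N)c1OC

Heavy atoms from the SMILES: 11 C, 1 N, 3 O.
Implicit hydrogens by atom environment:
  4 × C (aromatic): no H
  2 × C (aromatic): 1 H each → 2
  2 × C: no H
  2 × O: no H
  1 × C: 3 H
  1 × C: 2 H
  1 × C: 1 H
  1 × N: no H
  1 × O: 1 H
  Total hydrogens = 9.
Molecular formula: C11H9NO3

C11H9NO3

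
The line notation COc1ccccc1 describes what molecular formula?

Heavy atoms from the SMILES: 7 C, 1 O.
Implicit hydrogens by atom environment:
  5 × C (aromatic): 1 H each → 5
  1 × C: 3 H
  1 × C (aromatic): no H
  1 × O: no H
  Total hydrogens = 8.
Molecular formula: C7H8O

C7H8O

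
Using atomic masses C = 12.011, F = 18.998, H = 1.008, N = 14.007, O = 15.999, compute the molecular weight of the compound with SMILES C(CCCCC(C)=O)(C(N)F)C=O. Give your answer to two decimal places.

Molecular formula: C9H16FNO2.
M = 9×12.011 + 1×18.998 + 16×1.008 + 1×14.007 + 2×15.999 = 189.23 g/mol.

189.23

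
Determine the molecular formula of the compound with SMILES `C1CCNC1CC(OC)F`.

Heavy atoms from the SMILES: 7 C, 1 F, 1 N, 1 O.
Implicit hydrogens by atom environment:
  4 × C: 2 H each → 8
  2 × C: 1 H each → 2
  1 × C: 3 H
  1 × F: no H
  1 × N: 1 H
  1 × O: no H
  Total hydrogens = 14.
Molecular formula: C7H14FNO

C7H14FNO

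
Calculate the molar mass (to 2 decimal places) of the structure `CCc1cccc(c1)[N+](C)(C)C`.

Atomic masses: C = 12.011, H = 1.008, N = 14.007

164.27

Molecular formula: C11H18N+.
M = 11×12.011 + 18×1.008 + 1×14.007 = 164.27 g/mol.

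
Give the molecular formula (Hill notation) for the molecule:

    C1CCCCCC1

Heavy atoms from the SMILES: 7 C.
Implicit hydrogens by atom environment:
  7 × C: 2 H each → 14
  Total hydrogens = 14.
Molecular formula: C7H14

C7H14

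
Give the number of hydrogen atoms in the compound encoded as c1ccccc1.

Hydrogens are implicit in SMILES; fill each atom to its normal valence:
  6 × C (aromatic): 1 H each → 6
  Total hydrogens = 6.

6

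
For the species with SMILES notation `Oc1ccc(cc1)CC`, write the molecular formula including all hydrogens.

C8H10O

Heavy atoms from the SMILES: 8 C, 1 O.
Implicit hydrogens by atom environment:
  4 × C (aromatic): 1 H each → 4
  2 × C (aromatic): no H
  1 × C: 3 H
  1 × C: 2 H
  1 × O: 1 H
  Total hydrogens = 10.
Molecular formula: C8H10O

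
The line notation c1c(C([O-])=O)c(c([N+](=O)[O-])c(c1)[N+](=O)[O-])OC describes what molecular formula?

C8H5N2O7-

Heavy atoms from the SMILES: 8 C, 2 N, 7 O.
Implicit hydrogens by atom environment:
  4 × C (aromatic): no H
  4 × O: no H
  3 × O (charge -1): no H
  2 × C (aromatic): 1 H each → 2
  2 × N (charge +1): no H
  1 × C: 3 H
  1 × C: no H
  Total hydrogens = 5.
Net charge -1.
Molecular formula: C8H5N2O7-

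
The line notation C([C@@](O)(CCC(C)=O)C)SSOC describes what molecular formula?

C8H16O3S2

Heavy atoms from the SMILES: 8 C, 3 O, 2 S.
Implicit hydrogens by atom environment:
  3 × C: 3 H each → 9
  3 × C: 2 H each → 6
  2 × C: no H
  2 × O: no H
  2 × S: no H
  1 × O: 1 H
  Total hydrogens = 16.
Molecular formula: C8H16O3S2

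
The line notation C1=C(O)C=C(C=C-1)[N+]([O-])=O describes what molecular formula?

Heavy atoms from the SMILES: 6 C, 1 N, 3 O.
Implicit hydrogens by atom environment:
  4 × C (aromatic): 1 H each → 4
  2 × C (aromatic): no H
  1 × N (charge +1): no H
  1 × O: 1 H
  1 × O: no H
  1 × O (charge -1): no H
  Total hydrogens = 5.
Molecular formula: C6H5NO3

C6H5NO3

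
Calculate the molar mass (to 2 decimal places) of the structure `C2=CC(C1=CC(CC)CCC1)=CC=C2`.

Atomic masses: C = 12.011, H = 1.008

186.30

Molecular formula: C14H18.
M = 14×12.011 + 18×1.008 = 186.30 g/mol.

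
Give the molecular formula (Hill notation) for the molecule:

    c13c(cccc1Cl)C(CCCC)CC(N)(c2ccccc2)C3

Heavy atoms from the SMILES: 20 C, 1 Cl, 1 N.
Implicit hydrogens by atom environment:
  8 × C (aromatic): 1 H each → 8
  5 × C: 2 H each → 10
  4 × C (aromatic): no H
  1 × C: 3 H
  1 × C: 1 H
  1 × C: no H
  1 × Cl: no H
  1 × N: 2 H
  Total hydrogens = 24.
Molecular formula: C20H24ClN

C20H24ClN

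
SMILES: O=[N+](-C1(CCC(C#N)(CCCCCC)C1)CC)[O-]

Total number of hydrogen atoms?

Hydrogens are implicit in SMILES; fill each atom to its normal valence:
  9 × C: 2 H each → 18
  3 × C: no H
  2 × C: 3 H each → 6
  1 × N (charge +1): no H
  1 × N: no H
  1 × O: no H
  1 × O (charge -1): no H
  Total hydrogens = 24.

24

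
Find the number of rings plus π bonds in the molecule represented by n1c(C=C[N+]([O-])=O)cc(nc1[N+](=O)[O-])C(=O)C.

Molecular formula from the SMILES: C8H6N4O5.
DoU = (2C + 2 + N − H − X)/2 = (2·8 + 2 + 4 − 6 − 0)/2 = 16/2 = 8.
(Structurally: 1 ring(s) + 7 π bond(s) = 8.)

8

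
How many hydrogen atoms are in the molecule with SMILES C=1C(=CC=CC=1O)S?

6

Hydrogens are implicit in SMILES; fill each atom to its normal valence:
  4 × C (aromatic): 1 H each → 4
  2 × C (aromatic): no H
  1 × O: 1 H
  1 × S: 1 H
  Total hydrogens = 6.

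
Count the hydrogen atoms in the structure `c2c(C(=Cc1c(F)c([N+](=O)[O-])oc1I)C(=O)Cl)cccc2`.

6

Hydrogens are implicit in SMILES; fill each atom to its normal valence:
  5 × C (aromatic): 1 H each → 5
  5 × C (aromatic): no H
  2 × C: no H
  2 × O: no H
  1 × C: 1 H
  1 × Cl: no H
  1 × F: no H
  1 × I: no H
  1 × N (charge +1): no H
  1 × O (aromatic): no H
  1 × O (charge -1): no H
  Total hydrogens = 6.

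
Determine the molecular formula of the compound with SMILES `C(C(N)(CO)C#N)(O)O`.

Heavy atoms from the SMILES: 4 C, 2 N, 3 O.
Implicit hydrogens by atom environment:
  3 × O: 1 H each → 3
  2 × C: no H
  1 × C: 2 H
  1 × C: 1 H
  1 × N: 2 H
  1 × N: no H
  Total hydrogens = 8.
Molecular formula: C4H8N2O3

C4H8N2O3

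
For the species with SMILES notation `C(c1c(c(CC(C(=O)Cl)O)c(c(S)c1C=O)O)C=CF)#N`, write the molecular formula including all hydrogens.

C13H9ClFNO4S

Heavy atoms from the SMILES: 13 C, 1 Cl, 1 F, 1 N, 4 O, 1 S.
Implicit hydrogens by atom environment:
  6 × C (aromatic): no H
  4 × C: 1 H each → 4
  2 × C: no H
  2 × O: 1 H each → 2
  2 × O: no H
  1 × C: 2 H
  1 × Cl: no H
  1 × F: no H
  1 × N: no H
  1 × S: 1 H
  Total hydrogens = 9.
Molecular formula: C13H9ClFNO4S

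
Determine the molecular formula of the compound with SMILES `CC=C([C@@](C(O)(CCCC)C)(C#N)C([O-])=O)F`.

C12H17FNO3-

Heavy atoms from the SMILES: 12 C, 1 F, 1 N, 3 O.
Implicit hydrogens by atom environment:
  5 × C: no H
  3 × C: 3 H each → 9
  3 × C: 2 H each → 6
  1 × C: 1 H
  1 × F: no H
  1 × N: no H
  1 × O: 1 H
  1 × O: no H
  1 × O (charge -1): no H
  Total hydrogens = 17.
Net charge -1.
Molecular formula: C12H17FNO3-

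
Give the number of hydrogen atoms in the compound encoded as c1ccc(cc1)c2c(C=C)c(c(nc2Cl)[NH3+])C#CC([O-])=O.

11

Hydrogens are implicit in SMILES; fill each atom to its normal valence:
  6 × C (aromatic): no H
  5 × C (aromatic): 1 H each → 5
  3 × C: no H
  1 × C: 2 H
  1 × C: 1 H
  1 × Cl: no H
  1 × N (charge +1): 3 H
  1 × N (aromatic): no H
  1 × O: no H
  1 × O (charge -1): no H
  Total hydrogens = 11.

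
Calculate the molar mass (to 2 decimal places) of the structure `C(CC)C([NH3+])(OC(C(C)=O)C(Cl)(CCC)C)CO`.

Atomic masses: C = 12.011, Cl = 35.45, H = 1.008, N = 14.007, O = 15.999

Molecular formula: C13H27ClNO3+.
M = 13×12.011 + 1×35.45 + 27×1.008 + 1×14.007 + 3×15.999 = 280.81 g/mol.

280.81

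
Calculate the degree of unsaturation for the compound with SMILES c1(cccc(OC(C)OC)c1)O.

4

Molecular formula from the SMILES: C9H12O3.
DoU = (2C + 2 + N − H − X)/2 = (2·9 + 2 + 0 − 12 − 0)/2 = 8/2 = 4.
(Structurally: 1 ring(s) + 3 π bond(s) = 4.)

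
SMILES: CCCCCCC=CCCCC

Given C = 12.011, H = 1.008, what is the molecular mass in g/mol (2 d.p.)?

Molecular formula: C12H24.
M = 12×12.011 + 24×1.008 = 168.32 g/mol.

168.32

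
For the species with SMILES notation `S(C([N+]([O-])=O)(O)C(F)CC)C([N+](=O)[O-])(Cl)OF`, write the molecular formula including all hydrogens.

Heavy atoms from the SMILES: 5 C, 1 Cl, 2 F, 2 N, 6 O, 1 S.
Implicit hydrogens by atom environment:
  3 × O: no H
  2 × C: no H
  2 × F: no H
  2 × N (charge +1): no H
  2 × O (charge -1): no H
  1 × C: 3 H
  1 × C: 2 H
  1 × C: 1 H
  1 × Cl: no H
  1 × O: 1 H
  1 × S: no H
  Total hydrogens = 7.
Molecular formula: C5H7ClF2N2O6S

C5H7ClF2N2O6S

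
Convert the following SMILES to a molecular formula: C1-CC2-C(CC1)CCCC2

C10H18

Heavy atoms from the SMILES: 10 C.
Implicit hydrogens by atom environment:
  8 × C: 2 H each → 16
  2 × C: 1 H each → 2
  Total hydrogens = 18.
Molecular formula: C10H18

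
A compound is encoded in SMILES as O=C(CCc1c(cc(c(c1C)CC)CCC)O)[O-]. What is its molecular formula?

C15H21O3-

Heavy atoms from the SMILES: 15 C, 3 O.
Implicit hydrogens by atom environment:
  5 × C: 2 H each → 10
  5 × C (aromatic): no H
  3 × C: 3 H each → 9
  1 × C (aromatic): 1 H
  1 × C: no H
  1 × O: 1 H
  1 × O: no H
  1 × O (charge -1): no H
  Total hydrogens = 21.
Net charge -1.
Molecular formula: C15H21O3-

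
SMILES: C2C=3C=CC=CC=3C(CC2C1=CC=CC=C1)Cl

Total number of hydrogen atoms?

Hydrogens are implicit in SMILES; fill each atom to its normal valence:
  9 × C (aromatic): 1 H each → 9
  3 × C (aromatic): no H
  2 × C: 2 H each → 4
  2 × C: 1 H each → 2
  1 × Cl: no H
  Total hydrogens = 15.

15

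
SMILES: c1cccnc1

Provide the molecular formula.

C5H5N

Heavy atoms from the SMILES: 5 C, 1 N.
Implicit hydrogens by atom environment:
  5 × C (aromatic): 1 H each → 5
  1 × N (aromatic): no H
  Total hydrogens = 5.
Molecular formula: C5H5N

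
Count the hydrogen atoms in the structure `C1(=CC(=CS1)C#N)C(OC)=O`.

Hydrogens are implicit in SMILES; fill each atom to its normal valence:
  2 × C (aromatic): 1 H each → 2
  2 × C (aromatic): no H
  2 × C: no H
  2 × O: no H
  1 × C: 3 H
  1 × N: no H
  1 × S (aromatic): no H
  Total hydrogens = 5.

5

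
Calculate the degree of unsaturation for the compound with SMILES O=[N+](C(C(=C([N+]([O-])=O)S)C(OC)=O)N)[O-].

Molecular formula from the SMILES: C5H7N3O6S.
DoU = (2C + 2 + N − H − X)/2 = (2·5 + 2 + 3 − 7 − 0)/2 = 8/2 = 4.
(Structurally: 0 ring(s) + 4 π bond(s) = 4.)

4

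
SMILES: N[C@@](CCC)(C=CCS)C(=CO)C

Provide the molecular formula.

C10H19NOS

Heavy atoms from the SMILES: 10 C, 1 N, 1 O, 1 S.
Implicit hydrogens by atom environment:
  3 × C: 2 H each → 6
  3 × C: 1 H each → 3
  2 × C: 3 H each → 6
  2 × C: no H
  1 × N: 2 H
  1 × O: 1 H
  1 × S: 1 H
  Total hydrogens = 19.
Molecular formula: C10H19NOS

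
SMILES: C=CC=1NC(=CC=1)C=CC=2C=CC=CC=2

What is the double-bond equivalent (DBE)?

Molecular formula from the SMILES: C14H13N.
DoU = (2C + 2 + N − H − X)/2 = (2·14 + 2 + 1 − 13 − 0)/2 = 18/2 = 9.
(Structurally: 2 ring(s) + 7 π bond(s) = 9.)

9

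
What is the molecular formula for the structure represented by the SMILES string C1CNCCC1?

C5H11N

Heavy atoms from the SMILES: 5 C, 1 N.
Implicit hydrogens by atom environment:
  5 × C: 2 H each → 10
  1 × N: 1 H
  Total hydrogens = 11.
Molecular formula: C5H11N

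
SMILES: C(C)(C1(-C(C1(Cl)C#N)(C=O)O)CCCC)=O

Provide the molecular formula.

C11H14ClNO3

Heavy atoms from the SMILES: 11 C, 1 Cl, 1 N, 3 O.
Implicit hydrogens by atom environment:
  5 × C: no H
  3 × C: 2 H each → 6
  2 × C: 3 H each → 6
  2 × O: no H
  1 × C: 1 H
  1 × Cl: no H
  1 × N: no H
  1 × O: 1 H
  Total hydrogens = 14.
Molecular formula: C11H14ClNO3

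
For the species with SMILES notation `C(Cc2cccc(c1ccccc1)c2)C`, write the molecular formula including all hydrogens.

C15H16

Heavy atoms from the SMILES: 15 C.
Implicit hydrogens by atom environment:
  9 × C (aromatic): 1 H each → 9
  3 × C (aromatic): no H
  2 × C: 2 H each → 4
  1 × C: 3 H
  Total hydrogens = 16.
Molecular formula: C15H16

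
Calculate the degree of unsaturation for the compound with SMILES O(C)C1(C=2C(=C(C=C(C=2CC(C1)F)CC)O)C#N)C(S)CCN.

Molecular formula from the SMILES: C17H23FN2O2S.
DoU = (2C + 2 + N − H − X)/2 = (2·17 + 2 + 2 − 23 − 1)/2 = 14/2 = 7.
(Structurally: 2 ring(s) + 5 π bond(s) = 7.)

7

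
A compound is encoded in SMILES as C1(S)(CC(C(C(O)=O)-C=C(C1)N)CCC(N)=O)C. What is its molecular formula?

Heavy atoms from the SMILES: 12 C, 2 N, 3 O, 1 S.
Implicit hydrogens by atom environment:
  4 × C: 2 H each → 8
  4 × C: no H
  3 × C: 1 H each → 3
  2 × N: 2 H each → 4
  2 × O: no H
  1 × C: 3 H
  1 × O: 1 H
  1 × S: 1 H
  Total hydrogens = 20.
Molecular formula: C12H20N2O3S

C12H20N2O3S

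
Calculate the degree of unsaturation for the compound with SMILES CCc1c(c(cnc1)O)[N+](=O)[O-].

Molecular formula from the SMILES: C7H8N2O3.
DoU = (2C + 2 + N − H − X)/2 = (2·7 + 2 + 2 − 8 − 0)/2 = 10/2 = 5.
(Structurally: 1 ring(s) + 4 π bond(s) = 5.)

5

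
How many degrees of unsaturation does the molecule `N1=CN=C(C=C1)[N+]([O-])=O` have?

5

Molecular formula from the SMILES: C4H3N3O2.
DoU = (2C + 2 + N − H − X)/2 = (2·4 + 2 + 3 − 3 − 0)/2 = 10/2 = 5.
(Structurally: 1 ring(s) + 4 π bond(s) = 5.)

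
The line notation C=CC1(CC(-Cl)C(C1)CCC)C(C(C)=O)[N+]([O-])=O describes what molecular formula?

Heavy atoms from the SMILES: 13 C, 1 Cl, 1 N, 3 O.
Implicit hydrogens by atom environment:
  5 × C: 2 H each → 10
  4 × C: 1 H each → 4
  2 × C: 3 H each → 6
  2 × C: no H
  2 × O: no H
  1 × Cl: no H
  1 × N (charge +1): no H
  1 × O (charge -1): no H
  Total hydrogens = 20.
Molecular formula: C13H20ClNO3

C13H20ClNO3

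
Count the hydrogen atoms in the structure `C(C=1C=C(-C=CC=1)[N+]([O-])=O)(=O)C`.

7

Hydrogens are implicit in SMILES; fill each atom to its normal valence:
  4 × C (aromatic): 1 H each → 4
  2 × C (aromatic): no H
  2 × O: no H
  1 × C: 3 H
  1 × C: no H
  1 × N (charge +1): no H
  1 × O (charge -1): no H
  Total hydrogens = 7.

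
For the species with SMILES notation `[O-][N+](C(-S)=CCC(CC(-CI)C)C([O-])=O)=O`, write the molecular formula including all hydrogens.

C9H13INO4S-

Heavy atoms from the SMILES: 9 C, 1 I, 1 N, 4 O, 1 S.
Implicit hydrogens by atom environment:
  3 × C: 2 H each → 6
  3 × C: 1 H each → 3
  2 × C: no H
  2 × O: no H
  2 × O (charge -1): no H
  1 × C: 3 H
  1 × I: no H
  1 × N (charge +1): no H
  1 × S: 1 H
  Total hydrogens = 13.
Net charge -1.
Molecular formula: C9H13INO4S-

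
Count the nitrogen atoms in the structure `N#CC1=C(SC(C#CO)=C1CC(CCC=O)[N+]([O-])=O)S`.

2

The symbol for nitrogen appears 2 times in the SMILES.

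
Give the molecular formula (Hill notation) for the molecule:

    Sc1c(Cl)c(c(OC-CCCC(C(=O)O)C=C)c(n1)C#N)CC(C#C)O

C18H19ClN2O4S

Heavy atoms from the SMILES: 18 C, 1 Cl, 2 N, 4 O, 1 S.
Implicit hydrogens by atom environment:
  6 × C: 2 H each → 12
  5 × C (aromatic): no H
  4 × C: 1 H each → 4
  3 × C: no H
  2 × O: 1 H each → 2
  2 × O: no H
  1 × Cl: no H
  1 × N (aromatic): no H
  1 × N: no H
  1 × S: 1 H
  Total hydrogens = 19.
Molecular formula: C18H19ClN2O4S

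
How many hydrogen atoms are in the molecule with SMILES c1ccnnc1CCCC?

Hydrogens are implicit in SMILES; fill each atom to its normal valence:
  3 × C: 2 H each → 6
  3 × C (aromatic): 1 H each → 3
  2 × N (aromatic): no H
  1 × C: 3 H
  1 × C (aromatic): no H
  Total hydrogens = 12.

12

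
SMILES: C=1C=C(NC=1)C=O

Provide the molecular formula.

C5H5NO

Heavy atoms from the SMILES: 5 C, 1 N, 1 O.
Implicit hydrogens by atom environment:
  3 × C (aromatic): 1 H each → 3
  1 × C: 1 H
  1 × C (aromatic): no H
  1 × N (aromatic): 1 H
  1 × O: no H
  Total hydrogens = 5.
Molecular formula: C5H5NO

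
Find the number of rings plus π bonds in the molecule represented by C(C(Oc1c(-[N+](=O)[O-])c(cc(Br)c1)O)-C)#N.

Molecular formula from the SMILES: C9H7BrN2O4.
DoU = (2C + 2 + N − H − X)/2 = (2·9 + 2 + 2 − 7 − 1)/2 = 14/2 = 7.
(Structurally: 1 ring(s) + 6 π bond(s) = 7.)

7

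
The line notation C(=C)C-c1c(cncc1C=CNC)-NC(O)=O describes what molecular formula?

C12H15N3O2

Heavy atoms from the SMILES: 12 C, 3 N, 2 O.
Implicit hydrogens by atom environment:
  3 × C: 1 H each → 3
  3 × C (aromatic): no H
  2 × C: 2 H each → 4
  2 × C (aromatic): 1 H each → 2
  2 × N: 1 H each → 2
  1 × C: 3 H
  1 × C: no H
  1 × N (aromatic): no H
  1 × O: 1 H
  1 × O: no H
  Total hydrogens = 15.
Molecular formula: C12H15N3O2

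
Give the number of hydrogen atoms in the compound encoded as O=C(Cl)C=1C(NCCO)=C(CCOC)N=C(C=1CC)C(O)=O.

19

Hydrogens are implicit in SMILES; fill each atom to its normal valence:
  5 × C: 2 H each → 10
  5 × C (aromatic): no H
  3 × O: no H
  2 × C: 3 H each → 6
  2 × C: no H
  2 × O: 1 H each → 2
  1 × Cl: no H
  1 × N: 1 H
  1 × N (aromatic): no H
  Total hydrogens = 19.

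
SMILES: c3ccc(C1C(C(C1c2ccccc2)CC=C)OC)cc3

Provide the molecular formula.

Heavy atoms from the SMILES: 20 C, 1 O.
Implicit hydrogens by atom environment:
  10 × C (aromatic): 1 H each → 10
  5 × C: 1 H each → 5
  2 × C: 2 H each → 4
  2 × C (aromatic): no H
  1 × C: 3 H
  1 × O: no H
  Total hydrogens = 22.
Molecular formula: C20H22O

C20H22O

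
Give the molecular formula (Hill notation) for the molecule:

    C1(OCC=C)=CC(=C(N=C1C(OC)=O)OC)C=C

Heavy atoms from the SMILES: 13 C, 1 N, 4 O.
Implicit hydrogens by atom environment:
  4 × C (aromatic): no H
  4 × O: no H
  3 × C: 2 H each → 6
  2 × C: 3 H each → 6
  2 × C: 1 H each → 2
  1 × C (aromatic): 1 H
  1 × C: no H
  1 × N (aromatic): no H
  Total hydrogens = 15.
Molecular formula: C13H15NO4

C13H15NO4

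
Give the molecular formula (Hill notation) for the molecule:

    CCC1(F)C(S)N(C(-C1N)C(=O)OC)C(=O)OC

C10H17FN2O4S

Heavy atoms from the SMILES: 10 C, 1 F, 2 N, 4 O, 1 S.
Implicit hydrogens by atom environment:
  4 × O: no H
  3 × C: 3 H each → 9
  3 × C: 1 H each → 3
  3 × C: no H
  1 × C: 2 H
  1 × F: no H
  1 × N: 2 H
  1 × N: no H
  1 × S: 1 H
  Total hydrogens = 17.
Molecular formula: C10H17FN2O4S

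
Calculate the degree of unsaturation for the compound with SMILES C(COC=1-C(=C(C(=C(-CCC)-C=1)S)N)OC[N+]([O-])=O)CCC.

Molecular formula from the SMILES: C15H24N2O4S.
DoU = (2C + 2 + N − H − X)/2 = (2·15 + 2 + 2 − 24 − 0)/2 = 10/2 = 5.
(Structurally: 1 ring(s) + 4 π bond(s) = 5.)

5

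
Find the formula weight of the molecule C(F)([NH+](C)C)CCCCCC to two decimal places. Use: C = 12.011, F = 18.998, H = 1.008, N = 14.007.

162.27

Molecular formula: C9H21FN+.
M = 9×12.011 + 1×18.998 + 21×1.008 + 1×14.007 = 162.27 g/mol.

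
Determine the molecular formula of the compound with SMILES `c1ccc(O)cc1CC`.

Heavy atoms from the SMILES: 8 C, 1 O.
Implicit hydrogens by atom environment:
  4 × C (aromatic): 1 H each → 4
  2 × C (aromatic): no H
  1 × C: 3 H
  1 × C: 2 H
  1 × O: 1 H
  Total hydrogens = 10.
Molecular formula: C8H10O

C8H10O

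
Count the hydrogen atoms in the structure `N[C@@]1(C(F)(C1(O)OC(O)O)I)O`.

7

Hydrogens are implicit in SMILES; fill each atom to its normal valence:
  4 × O: 1 H each → 4
  3 × C: no H
  1 × C: 1 H
  1 × F: no H
  1 × I: no H
  1 × N: 2 H
  1 × O: no H
  Total hydrogens = 7.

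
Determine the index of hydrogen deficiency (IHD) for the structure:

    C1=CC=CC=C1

4

Molecular formula from the SMILES: C6H6.
DoU = (2C + 2 + N − H − X)/2 = (2·6 + 2 + 0 − 6 − 0)/2 = 8/2 = 4.
(Structurally: 1 ring(s) + 3 π bond(s) = 4.)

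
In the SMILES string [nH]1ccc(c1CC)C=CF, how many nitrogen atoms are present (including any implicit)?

1

The symbol for nitrogen appears 1 time in the SMILES.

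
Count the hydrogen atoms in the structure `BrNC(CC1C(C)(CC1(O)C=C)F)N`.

16

Hydrogens are implicit in SMILES; fill each atom to its normal valence:
  3 × C: 2 H each → 6
  3 × C: 1 H each → 3
  2 × C: no H
  1 × Br: no H
  1 × C: 3 H
  1 × F: no H
  1 × N: 2 H
  1 × N: 1 H
  1 × O: 1 H
  Total hydrogens = 16.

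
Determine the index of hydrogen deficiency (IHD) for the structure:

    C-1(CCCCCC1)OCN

1

Molecular formula from the SMILES: C8H17NO.
DoU = (2C + 2 + N − H − X)/2 = (2·8 + 2 + 1 − 17 − 0)/2 = 2/2 = 1.
(Structurally: 1 ring(s) + 0 π bond(s) = 1.)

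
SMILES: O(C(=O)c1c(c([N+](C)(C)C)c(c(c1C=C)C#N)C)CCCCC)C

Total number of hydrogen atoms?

Hydrogens are implicit in SMILES; fill each atom to its normal valence:
  6 × C: 3 H each → 18
  6 × C (aromatic): no H
  5 × C: 2 H each → 10
  2 × C: no H
  2 × O: no H
  1 × C: 1 H
  1 × N: no H
  1 × N (charge +1): no H
  Total hydrogens = 29.

29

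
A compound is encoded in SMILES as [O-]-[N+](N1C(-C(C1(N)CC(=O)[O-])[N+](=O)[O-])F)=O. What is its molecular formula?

Heavy atoms from the SMILES: 5 C, 1 F, 4 N, 6 O.
Implicit hydrogens by atom environment:
  3 × O: no H
  3 × O (charge -1): no H
  2 × C: 1 H each → 2
  2 × C: no H
  2 × N (charge +1): no H
  1 × C: 2 H
  1 × F: no H
  1 × N: 2 H
  1 × N: no H
  Total hydrogens = 6.
Net charge -1.
Molecular formula: C5H6FN4O6-

C5H6FN4O6-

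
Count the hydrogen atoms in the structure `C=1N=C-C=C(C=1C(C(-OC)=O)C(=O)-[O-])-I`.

7

Hydrogens are implicit in SMILES; fill each atom to its normal valence:
  3 × C (aromatic): 1 H each → 3
  3 × O: no H
  2 × C (aromatic): no H
  2 × C: no H
  1 × C: 3 H
  1 × C: 1 H
  1 × I: no H
  1 × N (aromatic): no H
  1 × O (charge -1): no H
  Total hydrogens = 7.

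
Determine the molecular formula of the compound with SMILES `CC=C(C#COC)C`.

Heavy atoms from the SMILES: 7 C, 1 O.
Implicit hydrogens by atom environment:
  3 × C: 3 H each → 9
  3 × C: no H
  1 × C: 1 H
  1 × O: no H
  Total hydrogens = 10.
Molecular formula: C7H10O

C7H10O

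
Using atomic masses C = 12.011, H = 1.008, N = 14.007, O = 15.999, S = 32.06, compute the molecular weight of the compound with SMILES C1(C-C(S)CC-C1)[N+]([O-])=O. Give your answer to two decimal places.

161.22

Molecular formula: C6H11NO2S.
M = 6×12.011 + 11×1.008 + 1×14.007 + 2×15.999 + 1×32.06 = 161.22 g/mol.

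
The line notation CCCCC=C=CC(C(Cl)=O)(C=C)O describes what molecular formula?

C11H15ClO2

Heavy atoms from the SMILES: 11 C, 1 Cl, 2 O.
Implicit hydrogens by atom environment:
  4 × C: 2 H each → 8
  3 × C: 1 H each → 3
  3 × C: no H
  1 × C: 3 H
  1 × Cl: no H
  1 × O: 1 H
  1 × O: no H
  Total hydrogens = 15.
Molecular formula: C11H15ClO2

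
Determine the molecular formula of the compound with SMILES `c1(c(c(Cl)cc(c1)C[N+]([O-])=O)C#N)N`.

C8H6ClN3O2

Heavy atoms from the SMILES: 8 C, 1 Cl, 3 N, 2 O.
Implicit hydrogens by atom environment:
  4 × C (aromatic): no H
  2 × C (aromatic): 1 H each → 2
  1 × C: 2 H
  1 × C: no H
  1 × Cl: no H
  1 × N: 2 H
  1 × N (charge +1): no H
  1 × N: no H
  1 × O: no H
  1 × O (charge -1): no H
  Total hydrogens = 6.
Molecular formula: C8H6ClN3O2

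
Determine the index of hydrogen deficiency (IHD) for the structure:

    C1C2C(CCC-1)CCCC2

Molecular formula from the SMILES: C10H18.
DoU = (2C + 2 + N − H − X)/2 = (2·10 + 2 + 0 − 18 − 0)/2 = 4/2 = 2.
(Structurally: 2 ring(s) + 0 π bond(s) = 2.)

2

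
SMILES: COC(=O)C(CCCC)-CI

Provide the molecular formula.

C8H15IO2

Heavy atoms from the SMILES: 8 C, 1 I, 2 O.
Implicit hydrogens by atom environment:
  4 × C: 2 H each → 8
  2 × C: 3 H each → 6
  2 × O: no H
  1 × C: 1 H
  1 × C: no H
  1 × I: no H
  Total hydrogens = 15.
Molecular formula: C8H15IO2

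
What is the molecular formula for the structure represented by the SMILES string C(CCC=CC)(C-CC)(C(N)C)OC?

C12H25NO

Heavy atoms from the SMILES: 12 C, 1 N, 1 O.
Implicit hydrogens by atom environment:
  4 × C: 3 H each → 12
  4 × C: 2 H each → 8
  3 × C: 1 H each → 3
  1 × C: no H
  1 × N: 2 H
  1 × O: no H
  Total hydrogens = 25.
Molecular formula: C12H25NO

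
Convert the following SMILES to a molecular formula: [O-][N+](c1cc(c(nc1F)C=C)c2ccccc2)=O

C13H9FN2O2

Heavy atoms from the SMILES: 13 C, 1 F, 2 N, 2 O.
Implicit hydrogens by atom environment:
  6 × C (aromatic): 1 H each → 6
  5 × C (aromatic): no H
  1 × C: 2 H
  1 × C: 1 H
  1 × F: no H
  1 × N (aromatic): no H
  1 × N (charge +1): no H
  1 × O: no H
  1 × O (charge -1): no H
  Total hydrogens = 9.
Molecular formula: C13H9FN2O2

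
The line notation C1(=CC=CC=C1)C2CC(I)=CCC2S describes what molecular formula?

Heavy atoms from the SMILES: 12 C, 1 I, 1 S.
Implicit hydrogens by atom environment:
  5 × C (aromatic): 1 H each → 5
  3 × C: 1 H each → 3
  2 × C: 2 H each → 4
  1 × C: no H
  1 × C (aromatic): no H
  1 × I: no H
  1 × S: 1 H
  Total hydrogens = 13.
Molecular formula: C12H13IS

C12H13IS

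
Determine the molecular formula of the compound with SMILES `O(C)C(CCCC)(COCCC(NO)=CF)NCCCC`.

C15H31FN2O3

Heavy atoms from the SMILES: 15 C, 1 F, 2 N, 3 O.
Implicit hydrogens by atom environment:
  9 × C: 2 H each → 18
  3 × C: 3 H each → 9
  2 × C: no H
  2 × N: 1 H each → 2
  2 × O: no H
  1 × C: 1 H
  1 × F: no H
  1 × O: 1 H
  Total hydrogens = 31.
Molecular formula: C15H31FN2O3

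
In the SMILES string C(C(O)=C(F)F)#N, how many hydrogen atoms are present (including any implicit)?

1

Hydrogens are implicit in SMILES; fill each atom to its normal valence:
  3 × C: no H
  2 × F: no H
  1 × N: no H
  1 × O: 1 H
  Total hydrogens = 1.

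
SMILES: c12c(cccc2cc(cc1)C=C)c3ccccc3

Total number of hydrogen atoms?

Hydrogens are implicit in SMILES; fill each atom to its normal valence:
  11 × C (aromatic): 1 H each → 11
  5 × C (aromatic): no H
  1 × C: 2 H
  1 × C: 1 H
  Total hydrogens = 14.

14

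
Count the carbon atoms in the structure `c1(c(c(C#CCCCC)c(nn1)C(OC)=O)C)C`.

14

The symbol for carbon appears 14 times in the SMILES. Lowercase c denotes aromatic carbon and counts toward C.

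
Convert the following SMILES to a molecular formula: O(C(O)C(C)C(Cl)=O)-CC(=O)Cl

Heavy atoms from the SMILES: 6 C, 2 Cl, 4 O.
Implicit hydrogens by atom environment:
  3 × O: no H
  2 × C: 1 H each → 2
  2 × C: no H
  2 × Cl: no H
  1 × C: 3 H
  1 × C: 2 H
  1 × O: 1 H
  Total hydrogens = 8.
Molecular formula: C6H8Cl2O4

C6H8Cl2O4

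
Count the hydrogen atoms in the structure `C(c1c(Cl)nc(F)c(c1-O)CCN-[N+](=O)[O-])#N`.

Hydrogens are implicit in SMILES; fill each atom to its normal valence:
  5 × C (aromatic): no H
  2 × C: 2 H each → 4
  1 × C: no H
  1 × Cl: no H
  1 × F: no H
  1 × N: 1 H
  1 × N (aromatic): no H
  1 × N: no H
  1 × N (charge +1): no H
  1 × O: 1 H
  1 × O: no H
  1 × O (charge -1): no H
  Total hydrogens = 6.

6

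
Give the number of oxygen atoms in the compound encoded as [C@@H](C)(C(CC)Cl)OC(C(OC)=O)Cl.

The symbol for oxygen appears 3 times in the SMILES.

3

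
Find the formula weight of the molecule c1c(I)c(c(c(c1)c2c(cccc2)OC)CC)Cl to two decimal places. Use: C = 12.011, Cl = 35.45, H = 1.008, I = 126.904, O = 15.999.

Molecular formula: C15H14ClIO.
M = 15×12.011 + 1×35.45 + 14×1.008 + 1×126.904 + 1×15.999 = 372.63 g/mol.

372.63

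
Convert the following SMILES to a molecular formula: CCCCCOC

Heavy atoms from the SMILES: 6 C, 1 O.
Implicit hydrogens by atom environment:
  4 × C: 2 H each → 8
  2 × C: 3 H each → 6
  1 × O: no H
  Total hydrogens = 14.
Molecular formula: C6H14O

C6H14O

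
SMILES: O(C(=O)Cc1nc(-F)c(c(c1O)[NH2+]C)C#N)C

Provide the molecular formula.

Heavy atoms from the SMILES: 10 C, 1 F, 3 N, 3 O.
Implicit hydrogens by atom environment:
  5 × C (aromatic): no H
  2 × C: 3 H each → 6
  2 × C: no H
  2 × O: no H
  1 × C: 2 H
  1 × F: no H
  1 × N (charge +1): 2 H
  1 × N (aromatic): no H
  1 × N: no H
  1 × O: 1 H
  Total hydrogens = 11.
Net charge +1.
Molecular formula: C10H11FN3O3+

C10H11FN3O3+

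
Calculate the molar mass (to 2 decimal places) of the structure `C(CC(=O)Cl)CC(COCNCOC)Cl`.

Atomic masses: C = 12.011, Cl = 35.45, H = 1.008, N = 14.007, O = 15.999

258.14

Molecular formula: C9H17Cl2NO3.
M = 9×12.011 + 2×35.45 + 17×1.008 + 1×14.007 + 3×15.999 = 258.14 g/mol.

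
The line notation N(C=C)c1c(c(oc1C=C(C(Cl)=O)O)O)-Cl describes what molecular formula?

C9H7Cl2NO4

Heavy atoms from the SMILES: 9 C, 2 Cl, 1 N, 4 O.
Implicit hydrogens by atom environment:
  4 × C (aromatic): no H
  2 × C: 1 H each → 2
  2 × C: no H
  2 × Cl: no H
  2 × O: 1 H each → 2
  1 × C: 2 H
  1 × N: 1 H
  1 × O (aromatic): no H
  1 × O: no H
  Total hydrogens = 7.
Molecular formula: C9H7Cl2NO4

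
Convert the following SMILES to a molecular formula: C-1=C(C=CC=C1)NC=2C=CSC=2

C10H9NS

Heavy atoms from the SMILES: 10 C, 1 N, 1 S.
Implicit hydrogens by atom environment:
  8 × C (aromatic): 1 H each → 8
  2 × C (aromatic): no H
  1 × N: 1 H
  1 × S (aromatic): no H
  Total hydrogens = 9.
Molecular formula: C10H9NS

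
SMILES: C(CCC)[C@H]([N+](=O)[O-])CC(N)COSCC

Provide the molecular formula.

Heavy atoms from the SMILES: 10 C, 2 N, 3 O, 1 S.
Implicit hydrogens by atom environment:
  6 × C: 2 H each → 12
  2 × C: 3 H each → 6
  2 × C: 1 H each → 2
  2 × O: no H
  1 × N: 2 H
  1 × N (charge +1): no H
  1 × O (charge -1): no H
  1 × S: no H
  Total hydrogens = 22.
Molecular formula: C10H22N2O3S

C10H22N2O3S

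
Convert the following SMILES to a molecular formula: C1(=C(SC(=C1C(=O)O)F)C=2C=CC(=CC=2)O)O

C11H7FO4S

Heavy atoms from the SMILES: 11 C, 1 F, 4 O, 1 S.
Implicit hydrogens by atom environment:
  6 × C (aromatic): no H
  4 × C (aromatic): 1 H each → 4
  3 × O: 1 H each → 3
  1 × C: no H
  1 × F: no H
  1 × O: no H
  1 × S (aromatic): no H
  Total hydrogens = 7.
Molecular formula: C11H7FO4S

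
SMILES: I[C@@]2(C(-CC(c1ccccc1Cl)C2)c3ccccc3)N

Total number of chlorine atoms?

The symbol for chlorine appears 1 time in the SMILES.

1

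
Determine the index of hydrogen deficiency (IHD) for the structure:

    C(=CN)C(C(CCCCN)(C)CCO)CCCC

Molecular formula from the SMILES: C15H32N2O.
DoU = (2C + 2 + N − H − X)/2 = (2·15 + 2 + 2 − 32 − 0)/2 = 2/2 = 1.
(Structurally: 0 ring(s) + 1 π bond(s) = 1.)

1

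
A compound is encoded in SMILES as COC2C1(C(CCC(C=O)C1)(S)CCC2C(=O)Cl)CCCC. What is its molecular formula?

Heavy atoms from the SMILES: 17 C, 1 Cl, 3 O, 1 S.
Implicit hydrogens by atom environment:
  8 × C: 2 H each → 16
  4 × C: 1 H each → 4
  3 × C: no H
  3 × O: no H
  2 × C: 3 H each → 6
  1 × Cl: no H
  1 × S: 1 H
  Total hydrogens = 27.
Molecular formula: C17H27ClO3S

C17H27ClO3S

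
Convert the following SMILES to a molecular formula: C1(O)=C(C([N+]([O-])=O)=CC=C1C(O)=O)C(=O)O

Heavy atoms from the SMILES: 8 C, 1 N, 7 O.
Implicit hydrogens by atom environment:
  4 × C (aromatic): no H
  3 × O: 1 H each → 3
  3 × O: no H
  2 × C (aromatic): 1 H each → 2
  2 × C: no H
  1 × N (charge +1): no H
  1 × O (charge -1): no H
  Total hydrogens = 5.
Molecular formula: C8H5NO7

C8H5NO7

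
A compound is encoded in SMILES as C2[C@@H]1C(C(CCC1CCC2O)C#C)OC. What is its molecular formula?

Heavy atoms from the SMILES: 13 C, 2 O.
Implicit hydrogens by atom environment:
  6 × C: 1 H each → 6
  5 × C: 2 H each → 10
  1 × C: 3 H
  1 × C: no H
  1 × O: 1 H
  1 × O: no H
  Total hydrogens = 20.
Molecular formula: C13H20O2

C13H20O2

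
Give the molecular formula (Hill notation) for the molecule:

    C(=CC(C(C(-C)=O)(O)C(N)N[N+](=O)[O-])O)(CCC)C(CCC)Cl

Heavy atoms from the SMILES: 14 C, 1 Cl, 3 N, 5 O.
Implicit hydrogens by atom environment:
  4 × C: 2 H each → 8
  4 × C: 1 H each → 4
  3 × C: 3 H each → 9
  3 × C: no H
  2 × O: 1 H each → 2
  2 × O: no H
  1 × Cl: no H
  1 × N: 2 H
  1 × N: 1 H
  1 × N (charge +1): no H
  1 × O (charge -1): no H
  Total hydrogens = 26.
Molecular formula: C14H26ClN3O5

C14H26ClN3O5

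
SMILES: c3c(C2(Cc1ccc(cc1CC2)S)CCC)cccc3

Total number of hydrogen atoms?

22

Hydrogens are implicit in SMILES; fill each atom to its normal valence:
  8 × C (aromatic): 1 H each → 8
  5 × C: 2 H each → 10
  4 × C (aromatic): no H
  1 × C: 3 H
  1 × C: no H
  1 × S: 1 H
  Total hydrogens = 22.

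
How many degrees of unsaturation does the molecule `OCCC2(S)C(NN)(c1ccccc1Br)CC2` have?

5

Molecular formula from the SMILES: C12H17BrN2OS.
DoU = (2C + 2 + N − H − X)/2 = (2·12 + 2 + 2 − 17 − 1)/2 = 10/2 = 5.
(Structurally: 2 ring(s) + 3 π bond(s) = 5.)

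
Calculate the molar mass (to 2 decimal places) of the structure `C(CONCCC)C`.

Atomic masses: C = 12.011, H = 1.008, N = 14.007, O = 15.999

Molecular formula: C6H15NO.
M = 6×12.011 + 15×1.008 + 1×14.007 + 1×15.999 = 117.19 g/mol.

117.19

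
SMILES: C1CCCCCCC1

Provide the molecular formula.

C8H16

Heavy atoms from the SMILES: 8 C.
Implicit hydrogens by atom environment:
  8 × C: 2 H each → 16
  Total hydrogens = 16.
Molecular formula: C8H16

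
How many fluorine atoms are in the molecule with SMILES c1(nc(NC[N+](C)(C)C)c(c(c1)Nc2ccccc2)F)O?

1

The symbol for fluorine appears 1 time in the SMILES.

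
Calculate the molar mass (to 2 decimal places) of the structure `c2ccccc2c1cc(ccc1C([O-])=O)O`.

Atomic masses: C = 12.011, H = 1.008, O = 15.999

Molecular formula: C13H9O3-.
M = 13×12.011 + 9×1.008 + 3×15.999 = 213.21 g/mol.

213.21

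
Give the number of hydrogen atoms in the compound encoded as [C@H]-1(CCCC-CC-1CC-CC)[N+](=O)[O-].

Hydrogens are implicit in SMILES; fill each atom to its normal valence:
  8 × C: 2 H each → 16
  2 × C: 1 H each → 2
  1 × C: 3 H
  1 × N (charge +1): no H
  1 × O: no H
  1 × O (charge -1): no H
  Total hydrogens = 21.

21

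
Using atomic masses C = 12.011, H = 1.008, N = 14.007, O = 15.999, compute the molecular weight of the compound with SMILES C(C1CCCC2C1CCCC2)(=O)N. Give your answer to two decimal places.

Molecular formula: C11H19NO.
M = 11×12.011 + 19×1.008 + 1×14.007 + 1×15.999 = 181.28 g/mol.

181.28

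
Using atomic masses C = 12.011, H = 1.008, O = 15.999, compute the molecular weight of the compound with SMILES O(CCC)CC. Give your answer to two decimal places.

Molecular formula: C5H12O.
M = 5×12.011 + 12×1.008 + 1×15.999 = 88.15 g/mol.

88.15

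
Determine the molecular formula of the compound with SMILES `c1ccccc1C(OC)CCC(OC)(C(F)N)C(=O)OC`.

C15H22FNO4

Heavy atoms from the SMILES: 15 C, 1 F, 1 N, 4 O.
Implicit hydrogens by atom environment:
  5 × C (aromatic): 1 H each → 5
  4 × O: no H
  3 × C: 3 H each → 9
  2 × C: 2 H each → 4
  2 × C: 1 H each → 2
  2 × C: no H
  1 × C (aromatic): no H
  1 × F: no H
  1 × N: 2 H
  Total hydrogens = 22.
Molecular formula: C15H22FNO4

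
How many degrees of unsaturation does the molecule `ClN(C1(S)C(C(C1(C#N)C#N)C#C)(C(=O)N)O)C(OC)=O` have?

Molecular formula from the SMILES: C11H9ClN4O4S.
DoU = (2C + 2 + N − H − X)/2 = (2·11 + 2 + 4 − 9 − 1)/2 = 18/2 = 9.
(Structurally: 1 ring(s) + 8 π bond(s) = 9.)

9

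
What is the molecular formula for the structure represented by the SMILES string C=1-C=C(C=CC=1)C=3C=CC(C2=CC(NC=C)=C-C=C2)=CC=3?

C20H17N

Heavy atoms from the SMILES: 20 C, 1 N.
Implicit hydrogens by atom environment:
  13 × C (aromatic): 1 H each → 13
  5 × C (aromatic): no H
  1 × C: 2 H
  1 × C: 1 H
  1 × N: 1 H
  Total hydrogens = 17.
Molecular formula: C20H17N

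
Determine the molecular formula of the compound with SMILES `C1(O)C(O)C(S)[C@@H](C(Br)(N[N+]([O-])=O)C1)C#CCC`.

C10H15BrN2O4S

Heavy atoms from the SMILES: 1 Br, 10 C, 2 N, 4 O, 1 S.
Implicit hydrogens by atom environment:
  4 × C: 1 H each → 4
  3 × C: no H
  2 × C: 2 H each → 4
  2 × O: 1 H each → 2
  1 × Br: no H
  1 × C: 3 H
  1 × N: 1 H
  1 × N (charge +1): no H
  1 × O: no H
  1 × O (charge -1): no H
  1 × S: 1 H
  Total hydrogens = 15.
Molecular formula: C10H15BrN2O4S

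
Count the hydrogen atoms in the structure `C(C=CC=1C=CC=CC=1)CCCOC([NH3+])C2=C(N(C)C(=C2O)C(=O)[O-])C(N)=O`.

25

Hydrogens are implicit in SMILES; fill each atom to its normal valence:
  5 × C (aromatic): 1 H each → 5
  5 × C (aromatic): no H
  4 × C: 2 H each → 8
  3 × C: 1 H each → 3
  3 × O: no H
  2 × C: no H
  1 × C: 3 H
  1 × N (charge +1): 3 H
  1 × N: 2 H
  1 × N (aromatic): no H
  1 × O: 1 H
  1 × O (charge -1): no H
  Total hydrogens = 25.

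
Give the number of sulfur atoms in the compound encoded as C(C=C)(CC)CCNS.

The symbol for sulfur appears 1 time in the SMILES.

1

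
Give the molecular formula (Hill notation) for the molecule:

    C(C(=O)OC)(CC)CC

Heavy atoms from the SMILES: 7 C, 2 O.
Implicit hydrogens by atom environment:
  3 × C: 3 H each → 9
  2 × C: 2 H each → 4
  2 × O: no H
  1 × C: 1 H
  1 × C: no H
  Total hydrogens = 14.
Molecular formula: C7H14O2

C7H14O2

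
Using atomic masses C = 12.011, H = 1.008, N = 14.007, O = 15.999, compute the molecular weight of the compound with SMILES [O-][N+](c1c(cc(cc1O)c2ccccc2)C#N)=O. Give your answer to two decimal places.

240.22

Molecular formula: C13H8N2O3.
M = 13×12.011 + 8×1.008 + 2×14.007 + 3×15.999 = 240.22 g/mol.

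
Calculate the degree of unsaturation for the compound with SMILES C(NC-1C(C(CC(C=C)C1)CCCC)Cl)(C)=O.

3

Molecular formula from the SMILES: C14H24ClNO.
DoU = (2C + 2 + N − H − X)/2 = (2·14 + 2 + 1 − 24 − 1)/2 = 6/2 = 3.
(Structurally: 1 ring(s) + 2 π bond(s) = 3.)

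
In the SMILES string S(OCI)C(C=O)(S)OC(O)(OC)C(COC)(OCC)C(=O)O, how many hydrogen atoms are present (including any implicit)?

19

Hydrogens are implicit in SMILES; fill each atom to its normal valence:
  7 × O: no H
  4 × C: no H
  3 × C: 3 H each → 9
  3 × C: 2 H each → 6
  2 × O: 1 H each → 2
  1 × C: 1 H
  1 × I: no H
  1 × S: 1 H
  1 × S: no H
  Total hydrogens = 19.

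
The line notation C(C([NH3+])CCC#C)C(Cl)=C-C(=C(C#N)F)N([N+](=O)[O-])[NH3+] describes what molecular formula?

Heavy atoms from the SMILES: 11 C, 1 Cl, 1 F, 5 N, 2 O.
Implicit hydrogens by atom environment:
  5 × C: no H
  3 × C: 2 H each → 6
  3 × C: 1 H each → 3
  2 × N (charge +1): 3 H each → 6
  2 × N: no H
  1 × Cl: no H
  1 × F: no H
  1 × N (charge +1): no H
  1 × O: no H
  1 × O (charge -1): no H
  Total hydrogens = 15.
Net charge +2.
Molecular formula: [C11H15ClFN5O2]2+

[C11H15ClFN5O2]2+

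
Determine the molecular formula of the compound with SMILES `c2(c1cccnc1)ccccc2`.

C11H9N

Heavy atoms from the SMILES: 11 C, 1 N.
Implicit hydrogens by atom environment:
  9 × C (aromatic): 1 H each → 9
  2 × C (aromatic): no H
  1 × N (aromatic): no H
  Total hydrogens = 9.
Molecular formula: C11H9N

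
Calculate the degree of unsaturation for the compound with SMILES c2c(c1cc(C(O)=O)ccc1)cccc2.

9

Molecular formula from the SMILES: C13H10O2.
DoU = (2C + 2 + N − H − X)/2 = (2·13 + 2 + 0 − 10 − 0)/2 = 18/2 = 9.
(Structurally: 2 ring(s) + 7 π bond(s) = 9.)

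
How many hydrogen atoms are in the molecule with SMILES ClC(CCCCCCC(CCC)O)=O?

Hydrogens are implicit in SMILES; fill each atom to its normal valence:
  8 × C: 2 H each → 16
  1 × C: 3 H
  1 × C: 1 H
  1 × C: no H
  1 × Cl: no H
  1 × O: 1 H
  1 × O: no H
  Total hydrogens = 21.

21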